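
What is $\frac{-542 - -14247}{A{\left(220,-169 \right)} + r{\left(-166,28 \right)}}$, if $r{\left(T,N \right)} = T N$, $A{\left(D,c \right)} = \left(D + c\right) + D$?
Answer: $- \frac{13705}{4377} \approx -3.1311$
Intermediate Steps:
$A{\left(D,c \right)} = c + 2 D$
$r{\left(T,N \right)} = N T$
$\frac{-542 - -14247}{A{\left(220,-169 \right)} + r{\left(-166,28 \right)}} = \frac{-542 - -14247}{\left(-169 + 2 \cdot 220\right) + 28 \left(-166\right)} = \frac{-542 + \left(-4193 + 18440\right)}{\left(-169 + 440\right) - 4648} = \frac{-542 + 14247}{271 - 4648} = \frac{13705}{-4377} = 13705 \left(- \frac{1}{4377}\right) = - \frac{13705}{4377}$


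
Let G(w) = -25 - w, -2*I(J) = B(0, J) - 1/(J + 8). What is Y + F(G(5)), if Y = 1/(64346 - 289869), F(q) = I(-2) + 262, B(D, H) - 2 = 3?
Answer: 702504133/2706276 ≈ 259.58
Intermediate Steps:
B(D, H) = 5 (B(D, H) = 2 + 3 = 5)
I(J) = -5/2 + 1/(2*(8 + J)) (I(J) = -(5 - 1/(J + 8))/2 = -(5 - 1/(8 + J))/2 = -5/2 + 1/(2*(8 + J)))
F(q) = 3115/12 (F(q) = (-39 - 5*(-2))/(2*(8 - 2)) + 262 = (½)*(-39 + 10)/6 + 262 = (½)*(⅙)*(-29) + 262 = -29/12 + 262 = 3115/12)
Y = -1/225523 (Y = 1/(-225523) = -1/225523 ≈ -4.4341e-6)
Y + F(G(5)) = -1/225523 + 3115/12 = 702504133/2706276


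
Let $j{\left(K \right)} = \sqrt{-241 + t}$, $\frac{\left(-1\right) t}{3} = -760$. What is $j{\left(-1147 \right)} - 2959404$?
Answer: $-2959404 + \sqrt{2039} \approx -2.9594 \cdot 10^{6}$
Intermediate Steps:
$t = 2280$ ($t = \left(-3\right) \left(-760\right) = 2280$)
$j{\left(K \right)} = \sqrt{2039}$ ($j{\left(K \right)} = \sqrt{-241 + 2280} = \sqrt{2039}$)
$j{\left(-1147 \right)} - 2959404 = \sqrt{2039} - 2959404 = -2959404 + \sqrt{2039}$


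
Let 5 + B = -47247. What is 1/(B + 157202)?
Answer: 1/109950 ≈ 9.0950e-6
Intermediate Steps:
B = -47252 (B = -5 - 47247 = -47252)
1/(B + 157202) = 1/(-47252 + 157202) = 1/109950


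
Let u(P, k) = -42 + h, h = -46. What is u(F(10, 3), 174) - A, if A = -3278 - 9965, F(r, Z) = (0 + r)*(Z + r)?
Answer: 13155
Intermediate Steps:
F(r, Z) = r*(Z + r)
u(P, k) = -88 (u(P, k) = -42 - 46 = -88)
A = -13243
u(F(10, 3), 174) - A = -88 - 1*(-13243) = -88 + 13243 = 13155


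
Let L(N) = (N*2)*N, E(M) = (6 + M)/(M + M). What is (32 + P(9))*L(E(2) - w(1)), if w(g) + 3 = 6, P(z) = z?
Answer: 82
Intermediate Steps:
E(M) = (6 + M)/(2*M) (E(M) = (6 + M)/((2*M)) = (6 + M)*(1/(2*M)) = (6 + M)/(2*M))
w(g) = 3 (w(g) = -3 + 6 = 3)
L(N) = 2*N**2 (L(N) = (2*N)*N = 2*N**2)
(32 + P(9))*L(E(2) - w(1)) = (32 + 9)*(2*((1/2)*(6 + 2)/2 - 1*3)**2) = 41*(2*((1/2)*(1/2)*8 - 3)**2) = 41*(2*(2 - 3)**2) = 41*(2*(-1)**2) = 41*(2*1) = 41*2 = 82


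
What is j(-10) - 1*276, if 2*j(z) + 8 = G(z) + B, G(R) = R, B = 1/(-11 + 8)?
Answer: -1711/6 ≈ -285.17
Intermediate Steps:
B = -⅓ (B = 1/(-3) = -⅓ ≈ -0.33333)
j(z) = -25/6 + z/2 (j(z) = -4 + (z - ⅓)/2 = -4 + (-⅓ + z)/2 = -4 + (-⅙ + z/2) = -25/6 + z/2)
j(-10) - 1*276 = (-25/6 + (½)*(-10)) - 1*276 = (-25/6 - 5) - 276 = -55/6 - 276 = -1711/6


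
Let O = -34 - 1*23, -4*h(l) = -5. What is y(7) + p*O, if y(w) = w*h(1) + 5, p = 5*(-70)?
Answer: 79855/4 ≈ 19964.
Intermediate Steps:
h(l) = 5/4 (h(l) = -¼*(-5) = 5/4)
p = -350
O = -57 (O = -34 - 23 = -57)
y(w) = 5 + 5*w/4 (y(w) = w*(5/4) + 5 = 5*w/4 + 5 = 5 + 5*w/4)
y(7) + p*O = (5 + (5/4)*7) - 350*(-57) = (5 + 35/4) + 19950 = 55/4 + 19950 = 79855/4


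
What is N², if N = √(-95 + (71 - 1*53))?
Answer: -77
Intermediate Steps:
N = I*√77 (N = √(-95 + (71 - 53)) = √(-95 + 18) = √(-77) = I*√77 ≈ 8.775*I)
N² = (I*√77)² = -77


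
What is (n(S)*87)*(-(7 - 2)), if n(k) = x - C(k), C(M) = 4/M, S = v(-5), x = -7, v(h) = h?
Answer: 2697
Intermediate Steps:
S = -5
n(k) = -7 - 4/k
(n(S)*87)*(-(7 - 2)) = ((-7 - 4/(-5))*87)*(-(7 - 2)) = ((-7 - 4*(-⅕))*87)*(-1*5) = ((-7 + ⅘)*87)*(-5) = -31/5*87*(-5) = -2697/5*(-5) = 2697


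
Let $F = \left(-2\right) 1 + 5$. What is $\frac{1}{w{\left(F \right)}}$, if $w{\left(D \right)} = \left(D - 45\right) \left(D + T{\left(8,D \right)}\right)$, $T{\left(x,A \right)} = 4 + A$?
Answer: $- \frac{1}{420} \approx -0.002381$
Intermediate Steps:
$F = 3$ ($F = -2 + 5 = 3$)
$w{\left(D \right)} = \left(-45 + D\right) \left(4 + 2 D\right)$ ($w{\left(D \right)} = \left(D - 45\right) \left(D + \left(4 + D\right)\right) = \left(-45 + D\right) \left(4 + 2 D\right)$)
$\frac{1}{w{\left(F \right)}} = \frac{1}{-180 - 258 + 2 \cdot 3^{2}} = \frac{1}{-180 - 258 + 2 \cdot 9} = \frac{1}{-180 - 258 + 18} = \frac{1}{-420} = - \frac{1}{420}$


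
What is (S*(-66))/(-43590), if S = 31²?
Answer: 10571/7265 ≈ 1.4551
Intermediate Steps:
S = 961
(S*(-66))/(-43590) = (961*(-66))/(-43590) = -63426*(-1/43590) = 10571/7265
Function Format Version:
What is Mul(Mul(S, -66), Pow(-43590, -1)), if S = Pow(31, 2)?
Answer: Rational(10571, 7265) ≈ 1.4551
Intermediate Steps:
S = 961
Mul(Mul(S, -66), Pow(-43590, -1)) = Mul(Mul(961, -66), Pow(-43590, -1)) = Mul(-63426, Rational(-1, 43590)) = Rational(10571, 7265)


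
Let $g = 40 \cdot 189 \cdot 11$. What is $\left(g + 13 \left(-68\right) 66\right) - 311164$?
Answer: $-286348$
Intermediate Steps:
$g = 83160$ ($g = 7560 \cdot 11 = 83160$)
$\left(g + 13 \left(-68\right) 66\right) - 311164 = \left(83160 + 13 \left(-68\right) 66\right) - 311164 = \left(83160 - 58344\right) - 311164 = 24816 - 311164 = -286348$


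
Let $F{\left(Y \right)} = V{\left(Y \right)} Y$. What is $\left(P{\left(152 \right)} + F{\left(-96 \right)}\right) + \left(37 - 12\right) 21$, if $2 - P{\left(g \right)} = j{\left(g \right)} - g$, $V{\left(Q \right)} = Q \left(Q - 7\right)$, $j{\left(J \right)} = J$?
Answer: $-948721$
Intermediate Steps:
$V{\left(Q \right)} = Q \left(-7 + Q\right)$
$P{\left(g \right)} = 2$ ($P{\left(g \right)} = 2 - \left(g - g\right) = 2 - 0 = 2 + 0 = 2$)
$F{\left(Y \right)} = Y^{2} \left(-7 + Y\right)$ ($F{\left(Y \right)} = Y \left(-7 + Y\right) Y = Y^{2} \left(-7 + Y\right)$)
$\left(P{\left(152 \right)} + F{\left(-96 \right)}\right) + \left(37 - 12\right) 21 = \left(2 + \left(-96\right)^{2} \left(-7 - 96\right)\right) + \left(37 - 12\right) 21 = \left(2 + 9216 \left(-103\right)\right) + 25 \cdot 21 = \left(2 - 949248\right) + 525 = -949246 + 525 = -948721$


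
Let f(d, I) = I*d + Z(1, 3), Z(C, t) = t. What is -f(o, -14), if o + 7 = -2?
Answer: -129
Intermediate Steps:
o = -9 (o = -7 - 2 = -9)
f(d, I) = 3 + I*d (f(d, I) = I*d + 3 = 3 + I*d)
-f(o, -14) = -(3 - 14*(-9)) = -(3 + 126) = -1*129 = -129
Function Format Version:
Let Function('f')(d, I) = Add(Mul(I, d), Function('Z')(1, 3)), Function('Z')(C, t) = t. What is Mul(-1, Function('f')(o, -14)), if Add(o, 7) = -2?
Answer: -129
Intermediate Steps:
o = -9 (o = Add(-7, -2) = -9)
Function('f')(d, I) = Add(3, Mul(I, d)) (Function('f')(d, I) = Add(Mul(I, d), 3) = Add(3, Mul(I, d)))
Mul(-1, Function('f')(o, -14)) = Mul(-1, Add(3, Mul(-14, -9))) = Mul(-1, Add(3, 126)) = Mul(-1, 129) = -129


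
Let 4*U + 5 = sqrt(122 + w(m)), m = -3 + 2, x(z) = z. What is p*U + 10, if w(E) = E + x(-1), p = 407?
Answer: -1995/4 + 407*sqrt(30)/2 ≈ 615.87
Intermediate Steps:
m = -1
w(E) = -1 + E (w(E) = E - 1 = -1 + E)
U = -5/4 + sqrt(30)/2 (U = -5/4 + sqrt(122 + (-1 - 1))/4 = -5/4 + sqrt(122 - 2)/4 = -5/4 + sqrt(120)/4 = -5/4 + (2*sqrt(30))/4 = -5/4 + sqrt(30)/2 ≈ 1.4886)
p*U + 10 = 407*(-5/4 + sqrt(30)/2) + 10 = (-2035/4 + 407*sqrt(30)/2) + 10 = -1995/4 + 407*sqrt(30)/2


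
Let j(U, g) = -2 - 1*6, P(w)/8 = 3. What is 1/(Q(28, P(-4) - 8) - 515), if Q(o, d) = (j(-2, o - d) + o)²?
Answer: -1/115 ≈ -0.0086956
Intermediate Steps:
P(w) = 24 (P(w) = 8*3 = 24)
j(U, g) = -8 (j(U, g) = -2 - 6 = -8)
Q(o, d) = (-8 + o)²
1/(Q(28, P(-4) - 8) - 515) = 1/((-8 + 28)² - 515) = 1/(20² - 515) = 1/(400 - 515) = 1/(-115) = -1/115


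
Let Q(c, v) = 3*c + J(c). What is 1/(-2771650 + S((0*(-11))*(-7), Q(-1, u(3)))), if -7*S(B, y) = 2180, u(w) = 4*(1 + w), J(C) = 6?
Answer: -7/19403730 ≈ -3.6076e-7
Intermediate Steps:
u(w) = 4 + 4*w
Q(c, v) = 6 + 3*c (Q(c, v) = 3*c + 6 = 6 + 3*c)
S(B, y) = -2180/7 (S(B, y) = -⅐*2180 = -2180/7)
1/(-2771650 + S((0*(-11))*(-7), Q(-1, u(3)))) = 1/(-2771650 - 2180/7) = 1/(-19403730/7) = -7/19403730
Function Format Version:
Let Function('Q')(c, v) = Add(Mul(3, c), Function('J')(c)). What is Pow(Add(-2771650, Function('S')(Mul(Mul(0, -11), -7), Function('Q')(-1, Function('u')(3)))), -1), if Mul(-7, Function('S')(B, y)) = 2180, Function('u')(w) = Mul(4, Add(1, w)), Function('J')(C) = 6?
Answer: Rational(-7, 19403730) ≈ -3.6076e-7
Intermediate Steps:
Function('u')(w) = Add(4, Mul(4, w))
Function('Q')(c, v) = Add(6, Mul(3, c)) (Function('Q')(c, v) = Add(Mul(3, c), 6) = Add(6, Mul(3, c)))
Function('S')(B, y) = Rational(-2180, 7) (Function('S')(B, y) = Mul(Rational(-1, 7), 2180) = Rational(-2180, 7))
Pow(Add(-2771650, Function('S')(Mul(Mul(0, -11), -7), Function('Q')(-1, Function('u')(3)))), -1) = Pow(Add(-2771650, Rational(-2180, 7)), -1) = Pow(Rational(-19403730, 7), -1) = Rational(-7, 19403730)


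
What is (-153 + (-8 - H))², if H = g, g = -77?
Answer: 7056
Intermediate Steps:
H = -77
(-153 + (-8 - H))² = (-153 + (-8 - 1*(-77)))² = (-153 + (-8 + 77))² = (-153 + 69)² = (-84)² = 7056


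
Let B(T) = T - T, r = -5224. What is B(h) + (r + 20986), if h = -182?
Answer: 15762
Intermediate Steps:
B(T) = 0
B(h) + (r + 20986) = 0 + (-5224 + 20986) = 0 + 15762 = 15762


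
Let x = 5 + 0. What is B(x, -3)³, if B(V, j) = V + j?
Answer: 8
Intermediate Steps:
x = 5
B(x, -3)³ = (5 - 3)³ = 2³ = 8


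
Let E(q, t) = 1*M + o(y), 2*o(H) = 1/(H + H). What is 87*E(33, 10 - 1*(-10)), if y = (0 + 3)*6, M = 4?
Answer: 8381/24 ≈ 349.21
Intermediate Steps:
y = 18 (y = 3*6 = 18)
o(H) = 1/(4*H) (o(H) = 1/(2*(H + H)) = 1/(2*((2*H))) = (1/(2*H))/2 = 1/(4*H))
E(q, t) = 289/72 (E(q, t) = 1*4 + (1/4)/18 = 4 + (1/4)*(1/18) = 4 + 1/72 = 289/72)
87*E(33, 10 - 1*(-10)) = 87*(289/72) = 8381/24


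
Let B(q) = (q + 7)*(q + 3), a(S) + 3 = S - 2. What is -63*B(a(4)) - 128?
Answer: -884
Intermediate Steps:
a(S) = -5 + S (a(S) = -3 + (S - 2) = -3 + (-2 + S) = -5 + S)
B(q) = (3 + q)*(7 + q) (B(q) = (7 + q)*(3 + q) = (3 + q)*(7 + q))
-63*B(a(4)) - 128 = -63*(21 + (-5 + 4)² + 10*(-5 + 4)) - 128 = -63*(21 + (-1)² + 10*(-1)) - 128 = -63*(21 + 1 - 10) - 128 = -63*12 - 128 = -756 - 128 = -884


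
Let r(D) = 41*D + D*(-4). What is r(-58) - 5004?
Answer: -7150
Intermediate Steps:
r(D) = 37*D (r(D) = 41*D - 4*D = 37*D)
r(-58) - 5004 = 37*(-58) - 5004 = -2146 - 5004 = -7150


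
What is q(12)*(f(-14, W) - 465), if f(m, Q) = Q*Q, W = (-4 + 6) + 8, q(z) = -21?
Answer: 7665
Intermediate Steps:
W = 10 (W = 2 + 8 = 10)
f(m, Q) = Q²
q(12)*(f(-14, W) - 465) = -21*(10² - 465) = -21*(100 - 465) = -21*(-365) = 7665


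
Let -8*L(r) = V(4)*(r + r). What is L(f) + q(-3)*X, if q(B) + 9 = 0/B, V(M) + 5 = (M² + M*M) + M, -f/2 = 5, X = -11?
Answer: 353/2 ≈ 176.50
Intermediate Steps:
f = -10 (f = -2*5 = -10)
V(M) = -5 + M + 2*M² (V(M) = -5 + ((M² + M*M) + M) = -5 + ((M² + M²) + M) = -5 + (2*M² + M) = -5 + (M + 2*M²) = -5 + M + 2*M²)
q(B) = -9 (q(B) = -9 + 0/B = -9 + 0 = -9)
L(r) = -31*r/4 (L(r) = -(-5 + 4 + 2*4²)*(r + r)/8 = -(-5 + 4 + 2*16)*2*r/8 = -(-5 + 4 + 32)*2*r/8 = -31*2*r/8 = -31*r/4)
L(f) + q(-3)*X = -31/4*(-10) - 9*(-11) = 155/2 + 99 = 353/2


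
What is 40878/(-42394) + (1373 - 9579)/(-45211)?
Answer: -750125047/958337567 ≈ -0.78274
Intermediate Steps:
40878/(-42394) + (1373 - 9579)/(-45211) = 40878*(-1/42394) - 8206*(-1/45211) = -20439/21197 + 8206/45211 = -750125047/958337567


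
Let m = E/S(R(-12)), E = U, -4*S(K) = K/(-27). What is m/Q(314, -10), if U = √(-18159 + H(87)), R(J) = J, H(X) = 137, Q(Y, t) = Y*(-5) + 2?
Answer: 9*I*√18022/1568 ≈ 0.77055*I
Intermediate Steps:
Q(Y, t) = 2 - 5*Y (Q(Y, t) = -5*Y + 2 = 2 - 5*Y)
U = I*√18022 (U = √(-18159 + 137) = √(-18022) = I*√18022 ≈ 134.25*I)
S(K) = K/108 (S(K) = -K/(4*(-27)) = -K*(-1)/(4*27) = -(-1)*K/108 = K/108)
E = I*√18022 ≈ 134.25*I
m = -9*I*√18022 (m = (I*√18022)/(((1/108)*(-12))) = (I*√18022)/(-⅑) = (I*√18022)*(-9) = -9*I*√18022 ≈ -1208.2*I)
m/Q(314, -10) = (-9*I*√18022)/(2 - 5*314) = (-9*I*√18022)/(2 - 1570) = -9*I*√18022/(-1568) = -9*I*√18022*(-1/1568) = 9*I*√18022/1568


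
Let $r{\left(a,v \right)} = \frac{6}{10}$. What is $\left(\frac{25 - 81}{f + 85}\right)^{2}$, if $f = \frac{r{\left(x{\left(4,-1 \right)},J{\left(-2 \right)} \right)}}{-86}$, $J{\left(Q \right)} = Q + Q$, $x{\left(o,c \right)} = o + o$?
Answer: $\frac{11833600}{27258841} \approx 0.43412$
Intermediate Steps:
$x{\left(o,c \right)} = 2 o$
$J{\left(Q \right)} = 2 Q$
$r{\left(a,v \right)} = \frac{3}{5}$ ($r{\left(a,v \right)} = 6 \cdot \frac{1}{10} = \frac{3}{5}$)
$f = - \frac{3}{430}$ ($f = \frac{3}{5 \left(-86\right)} = \frac{3}{5} \left(- \frac{1}{86}\right) = - \frac{3}{430} \approx -0.0069767$)
$\left(\frac{25 - 81}{f + 85}\right)^{2} = \left(\frac{25 - 81}{- \frac{3}{430} + 85}\right)^{2} = \left(- \frac{56}{\frac{36547}{430}}\right)^{2} = \left(\left(-56\right) \frac{430}{36547}\right)^{2} = \left(- \frac{3440}{5221}\right)^{2} = \frac{11833600}{27258841}$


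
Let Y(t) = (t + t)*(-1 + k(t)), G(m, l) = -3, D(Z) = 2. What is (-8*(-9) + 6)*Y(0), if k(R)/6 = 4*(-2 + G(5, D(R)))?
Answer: 0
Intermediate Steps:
k(R) = -120 (k(R) = 6*(4*(-2 - 3)) = 6*(4*(-5)) = 6*(-20) = -120)
Y(t) = -242*t (Y(t) = (t + t)*(-1 - 120) = (2*t)*(-121) = -242*t)
(-8*(-9) + 6)*Y(0) = (-8*(-9) + 6)*(-242*0) = (72 + 6)*0 = 78*0 = 0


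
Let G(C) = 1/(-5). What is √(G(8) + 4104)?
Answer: 17*√355/5 ≈ 64.061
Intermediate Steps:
G(C) = -⅕
√(G(8) + 4104) = √(-⅕ + 4104) = √(20519/5) = 17*√355/5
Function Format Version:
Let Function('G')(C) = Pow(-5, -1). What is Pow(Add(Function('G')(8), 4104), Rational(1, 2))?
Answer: Mul(Rational(17, 5), Pow(355, Rational(1, 2))) ≈ 64.061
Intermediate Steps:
Function('G')(C) = Rational(-1, 5)
Pow(Add(Function('G')(8), 4104), Rational(1, 2)) = Pow(Add(Rational(-1, 5), 4104), Rational(1, 2)) = Pow(Rational(20519, 5), Rational(1, 2)) = Mul(Rational(17, 5), Pow(355, Rational(1, 2)))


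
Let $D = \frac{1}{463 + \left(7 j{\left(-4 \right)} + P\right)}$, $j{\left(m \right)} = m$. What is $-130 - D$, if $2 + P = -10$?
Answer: $- \frac{54991}{423} \approx -130.0$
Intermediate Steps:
$P = -12$ ($P = -2 - 10 = -12$)
$D = \frac{1}{423}$ ($D = \frac{1}{463 + \left(7 \left(-4\right) - 12\right)} = \frac{1}{463 - 40} = \frac{1}{423} \approx 0.0023641$)
$-130 - D = -130 - \frac{1}{423} = - \frac{54991}{423}$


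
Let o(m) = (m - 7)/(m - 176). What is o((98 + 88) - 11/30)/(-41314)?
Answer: -5359/11939746 ≈ -0.00044884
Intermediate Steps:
o(m) = (-7 + m)/(-176 + m)
o((98 + 88) - 11/30)/(-41314) = ((-7 + ((98 + 88) - 11/30))/(-176 + ((98 + 88) - 11/30)))/(-41314) = ((-7 + (186 - 11*1/30))/(-176 + (186 - 11*1/30)))*(-1/41314) = ((-7 + (186 - 11/30))/(-176 + (186 - 11/30)))*(-1/41314) = ((-7 + 5569/30)/(-176 + 5569/30))*(-1/41314) = ((5359/30)/(289/30))*(-1/41314) = ((30/289)*(5359/30))*(-1/41314) = (5359/289)*(-1/41314) = -5359/11939746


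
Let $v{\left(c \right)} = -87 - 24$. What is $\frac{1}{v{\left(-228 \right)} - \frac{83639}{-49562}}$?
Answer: $- \frac{49562}{5417743} \approx -0.0091481$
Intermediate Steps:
$v{\left(c \right)} = -111$
$\frac{1}{v{\left(-228 \right)} - \frac{83639}{-49562}} = \frac{1}{-111 - \frac{83639}{-49562}} = \frac{1}{-111 - - \frac{83639}{49562}} = \frac{1}{-111 + \frac{83639}{49562}} = \frac{1}{- \frac{5417743}{49562}} = - \frac{49562}{5417743}$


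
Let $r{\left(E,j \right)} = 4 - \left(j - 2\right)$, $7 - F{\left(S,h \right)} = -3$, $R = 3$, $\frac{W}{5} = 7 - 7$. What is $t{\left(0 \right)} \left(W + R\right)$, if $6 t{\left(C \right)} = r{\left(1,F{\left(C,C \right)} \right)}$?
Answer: $-2$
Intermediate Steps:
$W = 0$ ($W = 5 \left(7 - 7\right) = 5 \cdot 0 = 0$)
$F{\left(S,h \right)} = 10$ ($F{\left(S,h \right)} = 7 - -3 = 7 + 3 = 10$)
$r{\left(E,j \right)} = 6 - j$ ($r{\left(E,j \right)} = 4 - \left(-2 + j\right) = 6 - j$)
$t{\left(C \right)} = - \frac{2}{3}$ ($t{\left(C \right)} = \frac{6 - 10}{6} = \frac{1}{6} \left(-4\right) = - \frac{2}{3}$)
$t{\left(0 \right)} \left(W + R\right) = - \frac{2 \left(0 + 3\right)}{3} = \left(- \frac{2}{3}\right) 3 = -2$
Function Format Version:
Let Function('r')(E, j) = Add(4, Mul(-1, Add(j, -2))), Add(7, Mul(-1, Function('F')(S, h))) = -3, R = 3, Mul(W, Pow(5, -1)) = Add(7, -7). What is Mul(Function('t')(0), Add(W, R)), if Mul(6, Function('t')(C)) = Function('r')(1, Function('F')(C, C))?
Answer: -2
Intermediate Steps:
W = 0 (W = Mul(5, Add(7, -7)) = Mul(5, 0) = 0)
Function('F')(S, h) = 10 (Function('F')(S, h) = Add(7, Mul(-1, -3)) = Add(7, 3) = 10)
Function('r')(E, j) = Add(6, Mul(-1, j)) (Function('r')(E, j) = Add(4, Mul(-1, Add(-2, j))) = Add(4, Add(2, Mul(-1, j))) = Add(6, Mul(-1, j)))
Function('t')(C) = Rational(-2, 3) (Function('t')(C) = Mul(Rational(1, 6), Add(6, Mul(-1, 10))) = Mul(Rational(1, 6), Add(6, -10)) = Mul(Rational(1, 6), -4) = Rational(-2, 3))
Mul(Function('t')(0), Add(W, R)) = Mul(Rational(-2, 3), Add(0, 3)) = Mul(Rational(-2, 3), 3) = -2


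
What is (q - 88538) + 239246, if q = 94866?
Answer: 245574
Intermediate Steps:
(q - 88538) + 239246 = (94866 - 88538) + 239246 = 6328 + 239246 = 245574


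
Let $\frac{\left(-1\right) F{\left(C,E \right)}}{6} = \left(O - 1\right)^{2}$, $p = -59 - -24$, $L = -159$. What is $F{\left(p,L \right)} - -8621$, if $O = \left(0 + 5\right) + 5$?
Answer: $8135$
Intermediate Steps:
$O = 10$ ($O = 5 + 5 = 10$)
$p = -35$ ($p = -59 + 24 = -35$)
$F{\left(C,E \right)} = -486$ ($F{\left(C,E \right)} = - 6 \left(10 - 1\right)^{2} = - 6 \cdot 9^{2} = \left(-6\right) 81 = -486$)
$F{\left(p,L \right)} - -8621 = -486 - -8621 = -486 + 8621 = 8135$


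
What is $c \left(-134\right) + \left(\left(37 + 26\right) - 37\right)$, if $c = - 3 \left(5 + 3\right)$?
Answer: $3242$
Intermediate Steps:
$c = -24$ ($c = \left(-3\right) 8 = -24$)
$c \left(-134\right) + \left(\left(37 + 26\right) - 37\right) = \left(-24\right) \left(-134\right) + \left(\left(37 + 26\right) - 37\right) = 3216 + \left(63 - 37\right) = 3216 + 26 = 3242$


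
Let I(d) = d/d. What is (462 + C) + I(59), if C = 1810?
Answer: 2273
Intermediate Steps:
I(d) = 1
(462 + C) + I(59) = (462 + 1810) + 1 = 2272 + 1 = 2273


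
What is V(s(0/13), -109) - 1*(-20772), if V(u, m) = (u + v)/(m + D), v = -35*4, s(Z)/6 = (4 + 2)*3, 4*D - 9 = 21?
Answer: 4216780/203 ≈ 20772.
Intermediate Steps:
D = 15/2 (D = 9/4 + (¼)*21 = 9/4 + 21/4 = 15/2 ≈ 7.5000)
s(Z) = 108 (s(Z) = 6*((4 + 2)*3) = 6*(6*3) = 6*18 = 108)
v = -140
V(u, m) = (-140 + u)/(15/2 + m) (V(u, m) = (u - 140)/(m + 15/2) = (-140 + u)/(15/2 + m))
V(s(0/13), -109) - 1*(-20772) = 2*(-140 + 108)/(15 + 2*(-109)) - 1*(-20772) = 2*(-32)/(15 - 218) + 20772 = 2*(-32)/(-203) + 20772 = 2*(-1/203)*(-32) + 20772 = 64/203 + 20772 = 4216780/203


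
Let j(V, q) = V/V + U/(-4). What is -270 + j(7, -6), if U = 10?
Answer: -543/2 ≈ -271.50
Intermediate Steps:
j(V, q) = -3/2 (j(V, q) = V/V + 10/(-4) = 1 + 10*(-¼) = 1 - 5/2 = -3/2)
-270 + j(7, -6) = -270 - 3/2 = -543/2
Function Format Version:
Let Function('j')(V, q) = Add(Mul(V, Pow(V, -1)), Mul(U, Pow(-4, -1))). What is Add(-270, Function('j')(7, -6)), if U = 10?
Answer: Rational(-543, 2) ≈ -271.50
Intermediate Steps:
Function('j')(V, q) = Rational(-3, 2) (Function('j')(V, q) = Add(Mul(V, Pow(V, -1)), Mul(10, Pow(-4, -1))) = Add(1, Mul(10, Rational(-1, 4))) = Add(1, Rational(-5, 2)) = Rational(-3, 2))
Add(-270, Function('j')(7, -6)) = Add(-270, Rational(-3, 2)) = Rational(-543, 2)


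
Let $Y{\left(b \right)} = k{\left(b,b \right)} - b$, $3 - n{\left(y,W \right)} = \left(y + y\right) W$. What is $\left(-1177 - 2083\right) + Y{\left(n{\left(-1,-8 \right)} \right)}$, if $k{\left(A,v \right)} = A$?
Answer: $-3260$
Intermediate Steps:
$n{\left(y,W \right)} = 3 - 2 W y$ ($n{\left(y,W \right)} = 3 - \left(y + y\right) W = 3 - 2 y W = 3 - 2 W y$)
$Y{\left(b \right)} = 0$ ($Y{\left(b \right)} = b - b = 0$)
$\left(-1177 - 2083\right) + Y{\left(n{\left(-1,-8 \right)} \right)} = \left(-1177 - 2083\right) + 0 = -3260 + 0 = -3260$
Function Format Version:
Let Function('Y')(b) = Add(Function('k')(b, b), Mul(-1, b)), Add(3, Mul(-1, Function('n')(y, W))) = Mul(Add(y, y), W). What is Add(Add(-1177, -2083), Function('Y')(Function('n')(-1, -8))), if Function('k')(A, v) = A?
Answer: -3260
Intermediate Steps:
Function('n')(y, W) = Add(3, Mul(-2, W, y)) (Function('n')(y, W) = Add(3, Mul(-1, Mul(Add(y, y), W))) = Add(3, Mul(-1, Mul(Mul(2, y), W))) = Add(3, Mul(-1, Mul(2, W, y))) = Add(3, Mul(-2, W, y)))
Function('Y')(b) = 0 (Function('Y')(b) = Add(b, Mul(-1, b)) = 0)
Add(Add(-1177, -2083), Function('Y')(Function('n')(-1, -8))) = Add(Add(-1177, -2083), 0) = Add(-3260, 0) = -3260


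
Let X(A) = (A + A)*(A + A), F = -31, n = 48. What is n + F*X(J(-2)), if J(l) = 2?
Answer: -448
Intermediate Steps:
X(A) = 4*A**2 (X(A) = (2*A)*(2*A) = 4*A**2)
n + F*X(J(-2)) = 48 - 124*2**2 = 48 - 124*4 = 48 - 31*16 = 48 - 496 = -448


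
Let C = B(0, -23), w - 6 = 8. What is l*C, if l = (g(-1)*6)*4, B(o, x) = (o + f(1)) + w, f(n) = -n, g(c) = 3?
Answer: 936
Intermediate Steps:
w = 14 (w = 6 + 8 = 14)
B(o, x) = 13 + o (B(o, x) = (o - 1*1) + 14 = (o - 1) + 14 = (-1 + o) + 14 = 13 + o)
l = 72 (l = (3*6)*4 = 18*4 = 72)
C = 13 (C = 13 + 0 = 13)
l*C = 72*13 = 936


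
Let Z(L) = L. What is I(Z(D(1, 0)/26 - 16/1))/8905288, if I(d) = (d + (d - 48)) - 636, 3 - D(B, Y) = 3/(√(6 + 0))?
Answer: -9305/115768744 - √6/231537488 ≈ -8.0386e-5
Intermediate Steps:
D(B, Y) = 3 - √6/2 (D(B, Y) = 3 - 3/(√(6 + 0)) = 3 - 3/(√6) = 3 - 3*√6/6 = 3 - √6/2)
I(d) = -684 + 2*d (I(d) = (d + (-48 + d)) - 636 = (-48 + 2*d) - 636 = -684 + 2*d)
I(Z(D(1, 0)/26 - 16/1))/8905288 = (-684 + 2*((3 - √6/2)/26 - 16/1))/8905288 = (-684 + 2*((3 - √6/2)*(1/26) - 16*1))*(1/8905288) = (-684 + 2*((3/26 - √6/52) - 16))*(1/8905288) = (-684 + 2*(-413/26 - √6/52))*(1/8905288) = (-684 + (-413/13 - √6/26))*(1/8905288) = (-9305/13 - √6/26)*(1/8905288) = -9305/115768744 - √6/231537488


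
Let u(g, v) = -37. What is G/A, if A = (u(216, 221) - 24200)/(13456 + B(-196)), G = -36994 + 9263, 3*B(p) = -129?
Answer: 123985301/8079 ≈ 15347.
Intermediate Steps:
B(p) = -43 (B(p) = (⅓)*(-129) = -43)
G = -27731
A = -8079/4471 (A = (-37 - 24200)/(13456 - 43) = -24237/13413 = -24237*1/13413 = -8079/4471 ≈ -1.8070)
G/A = -27731/(-8079/4471) = -27731*(-4471/8079) = 123985301/8079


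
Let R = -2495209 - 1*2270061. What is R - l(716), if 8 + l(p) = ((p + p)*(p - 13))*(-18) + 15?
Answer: 13355251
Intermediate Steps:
R = -4765270 (R = -2495209 - 2270061 = -4765270)
l(p) = 7 - 36*p*(-13 + p) (l(p) = -8 + (((p + p)*(p - 13))*(-18) + 15) = -8 + (((2*p)*(-13 + p))*(-18) + 15) = -8 + ((2*p*(-13 + p))*(-18) + 15) = -8 + (-36*p*(-13 + p) + 15) = -8 + (15 - 36*p*(-13 + p)) = 7 - 36*p*(-13 + p))
R - l(716) = -4765270 - (7 - 36*716² + 468*716) = -4765270 - (7 - 36*512656 + 335088) = -4765270 - (7 - 18455616 + 335088) = -4765270 - 1*(-18120521) = -4765270 + 18120521 = 13355251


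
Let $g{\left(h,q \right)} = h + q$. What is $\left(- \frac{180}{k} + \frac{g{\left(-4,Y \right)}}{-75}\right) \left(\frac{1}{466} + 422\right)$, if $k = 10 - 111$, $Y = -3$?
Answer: $\frac{931283057}{1176650} \approx 791.47$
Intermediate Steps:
$k = -101$ ($k = 10 - 111 = -101$)
$\left(- \frac{180}{k} + \frac{g{\left(-4,Y \right)}}{-75}\right) \left(\frac{1}{466} + 422\right) = \left(- \frac{180}{-101} + \frac{-4 - 3}{-75}\right) \left(\frac{1}{466} + 422\right) = \left(\left(-180\right) \left(- \frac{1}{101}\right) - - \frac{7}{75}\right) \left(\frac{1}{466} + 422\right) = \left(\frac{180}{101} + \frac{7}{75}\right) \frac{196653}{466} = \frac{14207}{7575} \cdot \frac{196653}{466} = \frac{931283057}{1176650}$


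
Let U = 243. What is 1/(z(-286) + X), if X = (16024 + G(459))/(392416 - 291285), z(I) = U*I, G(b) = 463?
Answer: -101131/7028385751 ≈ -1.4389e-5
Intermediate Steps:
z(I) = 243*I
X = 16487/101131 (X = (16024 + 463)/(392416 - 291285) = 16487/101131 ≈ 0.16303)
1/(z(-286) + X) = 1/(243*(-286) + 16487/101131) = 1/(-69498 + 16487/101131) = 1/(-7028385751/101131) = -101131/7028385751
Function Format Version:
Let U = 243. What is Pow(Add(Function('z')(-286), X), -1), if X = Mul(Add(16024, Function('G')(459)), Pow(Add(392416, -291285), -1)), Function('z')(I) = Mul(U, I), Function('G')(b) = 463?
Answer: Rational(-101131, 7028385751) ≈ -1.4389e-5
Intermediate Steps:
Function('z')(I) = Mul(243, I)
X = Rational(16487, 101131) (X = Mul(Add(16024, 463), Pow(Add(392416, -291285), -1)) = Mul(16487, Pow(101131, -1)) = Mul(16487, Rational(1, 101131)) = Rational(16487, 101131) ≈ 0.16303)
Pow(Add(Function('z')(-286), X), -1) = Pow(Add(Mul(243, -286), Rational(16487, 101131)), -1) = Pow(Add(-69498, Rational(16487, 101131)), -1) = Pow(Rational(-7028385751, 101131), -1) = Rational(-101131, 7028385751)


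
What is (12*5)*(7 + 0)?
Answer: 420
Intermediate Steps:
(12*5)*(7 + 0) = 60*7 = 420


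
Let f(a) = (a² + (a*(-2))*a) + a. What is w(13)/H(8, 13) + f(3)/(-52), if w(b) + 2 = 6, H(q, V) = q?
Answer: 8/13 ≈ 0.61539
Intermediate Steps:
w(b) = 4 (w(b) = -2 + 6 = 4)
f(a) = a - a² (f(a) = (a² + (-2*a)*a) + a = (a² - 2*a²) + a = -a² + a = a - a²)
w(13)/H(8, 13) + f(3)/(-52) = 4/8 + (3*(1 - 1*3))/(-52) = 4*(⅛) + (3*(1 - 3))*(-1/52) = ½ + (3*(-2))*(-1/52) = ½ - 6*(-1/52) = ½ + 3/26 = 8/13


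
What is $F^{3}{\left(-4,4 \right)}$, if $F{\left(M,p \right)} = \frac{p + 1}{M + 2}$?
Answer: $- \frac{125}{8} \approx -15.625$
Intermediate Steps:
$F{\left(M,p \right)} = \frac{1 + p}{2 + M}$
$F^{3}{\left(-4,4 \right)} = \left(\frac{1 + 4}{2 - 4}\right)^{3} = \left(\frac{1}{-2} \cdot 5\right)^{3} = \left(\left(- \frac{1}{2}\right) 5\right)^{3} = \left(- \frac{5}{2}\right)^{3} = - \frac{125}{8}$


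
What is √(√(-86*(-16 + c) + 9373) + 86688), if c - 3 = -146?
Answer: √(86688 + √23047) ≈ 294.69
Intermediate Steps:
c = -143 (c = 3 - 146 = -143)
√(√(-86*(-16 + c) + 9373) + 86688) = √(√(-86*(-16 - 143) + 9373) + 86688) = √(√(-86*(-159) + 9373) + 86688) = √(√(13674 + 9373) + 86688) = √(√23047 + 86688) = √(86688 + √23047)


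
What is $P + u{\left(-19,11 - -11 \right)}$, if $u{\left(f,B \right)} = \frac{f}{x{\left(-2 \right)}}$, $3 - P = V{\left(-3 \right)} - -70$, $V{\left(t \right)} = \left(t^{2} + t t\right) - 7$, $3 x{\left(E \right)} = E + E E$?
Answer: $- \frac{213}{2} \approx -106.5$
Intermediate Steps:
$x{\left(E \right)} = \frac{E}{3} + \frac{E^{2}}{3}$ ($x{\left(E \right)} = \frac{E + E E}{3} = \frac{E + E^{2}}{3} = \frac{E}{3} + \frac{E^{2}}{3}$)
$V{\left(t \right)} = -7 + 2 t^{2}$ ($V{\left(t \right)} = \left(t^{2} + t^{2}\right) - 7 = 2 t^{2} - 7 = -7 + 2 t^{2}$)
$P = -78$ ($P = 3 - \left(\left(-7 + 2 \left(-3\right)^{2}\right) - -70\right) = 3 - \left(\left(-7 + 2 \cdot 9\right) + 70\right) = 3 - \left(\left(-7 + 18\right) + 70\right) = 3 - \left(11 + 70\right) = 3 - 81 = -78$)
$u{\left(f,B \right)} = \frac{3 f}{2}$ ($u{\left(f,B \right)} = \frac{f}{\frac{1}{3} \left(-2\right) \left(1 - 2\right)} = \frac{f}{\frac{1}{3} \left(-2\right) \left(-1\right)} = \frac{f}{\frac{2}{3}} = f \frac{3}{2} = \frac{3 f}{2}$)
$P + u{\left(-19,11 - -11 \right)} = -78 + \frac{3}{2} \left(-19\right) = -78 - \frac{57}{2} = - \frac{213}{2}$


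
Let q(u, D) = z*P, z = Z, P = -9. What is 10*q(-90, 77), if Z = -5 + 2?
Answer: 270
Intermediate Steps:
Z = -3
z = -3
q(u, D) = 27 (q(u, D) = -3*(-9) = 27)
10*q(-90, 77) = 10*27 = 270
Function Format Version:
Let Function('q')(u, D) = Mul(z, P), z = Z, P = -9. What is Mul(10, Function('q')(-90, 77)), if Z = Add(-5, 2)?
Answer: 270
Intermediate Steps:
Z = -3
z = -3
Function('q')(u, D) = 27 (Function('q')(u, D) = Mul(-3, -9) = 27)
Mul(10, Function('q')(-90, 77)) = Mul(10, 27) = 270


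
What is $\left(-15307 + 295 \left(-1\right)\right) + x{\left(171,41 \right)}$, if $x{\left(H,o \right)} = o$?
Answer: $-15561$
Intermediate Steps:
$\left(-15307 + 295 \left(-1\right)\right) + x{\left(171,41 \right)} = \left(-15307 + 295 \left(-1\right)\right) + 41 = \left(-15307 - 295\right) + 41 = -15602 + 41 = -15561$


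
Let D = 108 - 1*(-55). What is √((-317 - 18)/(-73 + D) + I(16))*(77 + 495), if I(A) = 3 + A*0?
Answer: 286*I*√26/3 ≈ 486.11*I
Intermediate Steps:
D = 163 (D = 108 + 55 = 163)
I(A) = 3 (I(A) = 3 + 0 = 3)
√((-317 - 18)/(-73 + D) + I(16))*(77 + 495) = √((-317 - 18)/(-73 + 163) + 3)*(77 + 495) = √(-335/90 + 3)*572 = √(-335*1/90 + 3)*572 = √(-67/18 + 3)*572 = √(-13/18)*572 = (I*√26/6)*572 = 286*I*√26/3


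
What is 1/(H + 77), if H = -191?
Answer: -1/114 ≈ -0.0087719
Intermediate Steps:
1/(H + 77) = 1/(-191 + 77) = 1/(-114) = -1/114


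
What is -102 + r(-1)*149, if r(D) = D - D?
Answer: -102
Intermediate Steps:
r(D) = 0
-102 + r(-1)*149 = -102 + 0*149 = -102 + 0 = -102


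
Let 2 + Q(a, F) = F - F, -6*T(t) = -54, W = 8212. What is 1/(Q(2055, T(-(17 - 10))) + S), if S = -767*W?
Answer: -1/6298606 ≈ -1.5877e-7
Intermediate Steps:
T(t) = 9 (T(t) = -⅙*(-54) = 9)
S = -6298604 (S = -767*8212 = -6298604)
Q(a, F) = -2 (Q(a, F) = -2 + (F - F) = -2 + 0 = -2)
1/(Q(2055, T(-(17 - 10))) + S) = 1/(-2 - 6298604) = 1/(-6298606) = -1/6298606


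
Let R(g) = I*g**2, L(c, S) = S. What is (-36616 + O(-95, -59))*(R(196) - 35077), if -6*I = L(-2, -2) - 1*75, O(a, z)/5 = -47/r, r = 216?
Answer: -10865665336435/648 ≈ -1.6768e+10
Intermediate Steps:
O(a, z) = -235/216 (O(a, z) = 5*(-47/216) = -235/216)
I = 77/6 (I = -(-2 - 1*75)/6 = -(-2 - 75)/6 = -1/6*(-77) = 77/6 ≈ 12.833)
R(g) = 77*g**2/6
(-36616 + O(-95, -59))*(R(196) - 35077) = (-36616 - 235/216)*((77/6)*196**2 - 35077) = -7909291*((77/6)*38416 - 35077)/216 = -7909291*(1479016/3 - 35077)/216 = -7909291/216*1373785/3 = -10865665336435/648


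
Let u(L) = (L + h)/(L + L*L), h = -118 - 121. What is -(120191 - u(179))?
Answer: -64542568/537 ≈ -1.2019e+5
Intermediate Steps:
h = -239
u(L) = (-239 + L)/(L + L**2) (u(L) = (L - 239)/(L + L*L) = (-239 + L)/(L + L**2))
-(120191 - u(179)) = -(120191 - (-239 + 179)/(179*(1 + 179))) = -(120191 - (-60)/(179*180)) = -(120191 - 1*(-1/537)) = -(120191 + 1/537) = -1*64542568/537 = -64542568/537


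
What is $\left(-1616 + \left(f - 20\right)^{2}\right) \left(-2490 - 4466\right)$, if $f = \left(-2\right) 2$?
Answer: $7234240$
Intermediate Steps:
$f = -4$
$\left(-1616 + \left(f - 20\right)^{2}\right) \left(-2490 - 4466\right) = \left(-1616 + \left(-4 - 20\right)^{2}\right) \left(-2490 - 4466\right) = \left(-1616 + \left(-24\right)^{2}\right) \left(-6956\right) = \left(-1616 + 576\right) \left(-6956\right) = \left(-1040\right) \left(-6956\right) = 7234240$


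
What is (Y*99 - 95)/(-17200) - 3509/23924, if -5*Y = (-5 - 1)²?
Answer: -51286241/514366000 ≈ -0.099708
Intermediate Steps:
Y = -36/5 (Y = -(-5 - 1)²/5 = -⅕*(-6)² = -⅕*36 = -36/5 ≈ -7.2000)
(Y*99 - 95)/(-17200) - 3509/23924 = (-36/5*99 - 95)/(-17200) - 3509/23924 = (-3564/5 - 95)*(-1/17200) - 3509*1/23924 = -4039/5*(-1/17200) - 3509/23924 = 4039/86000 - 3509/23924 = -51286241/514366000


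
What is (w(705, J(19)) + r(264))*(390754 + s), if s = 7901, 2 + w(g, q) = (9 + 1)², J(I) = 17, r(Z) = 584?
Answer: 271882710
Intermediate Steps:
w(g, q) = 98 (w(g, q) = -2 + (9 + 1)² = -2 + 10² = -2 + 100 = 98)
(w(705, J(19)) + r(264))*(390754 + s) = (98 + 584)*(390754 + 7901) = 682*398655 = 271882710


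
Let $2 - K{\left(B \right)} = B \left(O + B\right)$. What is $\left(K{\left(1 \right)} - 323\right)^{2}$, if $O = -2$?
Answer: $102400$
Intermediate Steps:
$K{\left(B \right)} = 2 - B \left(-2 + B\right)$
$\left(K{\left(1 \right)} - 323\right)^{2} = \left(\left(2 - 1^{2} + 2 \cdot 1\right) - 323\right)^{2} = \left(\left(2 - 1 + 2\right) - 323\right)^{2} = \left(3 - 323\right)^{2} = \left(-320\right)^{2} = 102400$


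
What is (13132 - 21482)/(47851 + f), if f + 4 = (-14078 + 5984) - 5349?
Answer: -4175/17202 ≈ -0.24270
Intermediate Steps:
f = -13447 (f = -4 + ((-14078 + 5984) - 5349) = -4 + (-8094 - 5349) = -4 - 13443 = -13447)
(13132 - 21482)/(47851 + f) = (13132 - 21482)/(47851 - 13447) = -8350/34404 = -8350*1/34404 = -4175/17202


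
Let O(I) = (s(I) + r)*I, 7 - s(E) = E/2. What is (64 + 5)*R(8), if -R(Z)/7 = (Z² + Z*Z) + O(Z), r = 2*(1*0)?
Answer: -73416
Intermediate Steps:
r = 0 (r = 2*0 = 0)
s(E) = 7 - E/2
O(I) = I*(7 - I/2) (O(I) = ((7 - I/2) + 0)*I = (7 - I/2)*I = I*(7 - I/2))
R(Z) = -14*Z² - 7*Z*(14 - Z)/2 (R(Z) = -7*((Z² + Z*Z) + Z*(14 - Z)/2) = -7*((Z² + Z²) + Z*(14 - Z)/2) = -7*(2*Z² + Z*(14 - Z)/2) = -14*Z² - 7*Z*(14 - Z)/2)
(64 + 5)*R(8) = (64 + 5)*((7/2)*8*(-14 - 3*8)) = 69*((7/2)*8*(-14 - 24)) = 69*((7/2)*8*(-38)) = 69*(-1064) = -73416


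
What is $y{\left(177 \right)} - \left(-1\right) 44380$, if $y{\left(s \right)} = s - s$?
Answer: $44380$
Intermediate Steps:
$y{\left(s \right)} = 0$
$y{\left(177 \right)} - \left(-1\right) 44380 = 0 - \left(-1\right) 44380 = 0 - -44380 = 0 + 44380 = 44380$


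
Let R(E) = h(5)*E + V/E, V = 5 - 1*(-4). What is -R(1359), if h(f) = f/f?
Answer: -205210/151 ≈ -1359.0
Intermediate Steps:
V = 9 (V = 5 + 4 = 9)
h(f) = 1
R(E) = E + 9/E (R(E) = 1*E + 9/E = E + 9/E)
-R(1359) = -(1359 + 9/1359) = -(1359 + 9*(1/1359)) = -(1359 + 1/151) = -1*205210/151 = -205210/151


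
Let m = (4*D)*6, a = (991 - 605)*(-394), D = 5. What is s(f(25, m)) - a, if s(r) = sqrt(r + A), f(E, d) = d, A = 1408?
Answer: 152084 + 2*sqrt(382) ≈ 1.5212e+5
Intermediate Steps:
a = -152084 (a = 386*(-394) = -152084)
m = 120 (m = (4*5)*6 = 20*6 = 120)
s(r) = sqrt(1408 + r) (s(r) = sqrt(r + 1408) = sqrt(1408 + r))
s(f(25, m)) - a = sqrt(1408 + 120) - 1*(-152084) = sqrt(1528) + 152084 = 2*sqrt(382) + 152084 = 152084 + 2*sqrt(382)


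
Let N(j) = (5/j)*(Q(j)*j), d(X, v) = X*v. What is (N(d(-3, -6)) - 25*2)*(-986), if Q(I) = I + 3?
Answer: -54230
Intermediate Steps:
Q(I) = 3 + I
N(j) = 15 + 5*j (N(j) = (5/j)*((3 + j)*j) = (5/j)*(j*(3 + j)) = 15 + 5*j)
(N(d(-3, -6)) - 25*2)*(-986) = ((15 + 5*(-3*(-6))) - 25*2)*(-986) = ((15 + 5*18) - 50)*(-986) = ((15 + 90) - 50)*(-986) = (105 - 50)*(-986) = 55*(-986) = -54230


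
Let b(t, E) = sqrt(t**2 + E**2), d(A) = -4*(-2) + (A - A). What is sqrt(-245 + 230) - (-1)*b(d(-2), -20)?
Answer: 4*sqrt(29) + I*sqrt(15) ≈ 21.541 + 3.873*I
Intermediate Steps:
d(A) = 8 (d(A) = 8 + 0 = 8)
b(t, E) = sqrt(E**2 + t**2)
sqrt(-245 + 230) - (-1)*b(d(-2), -20) = sqrt(-245 + 230) - (-1)*sqrt((-20)**2 + 8**2) = sqrt(-15) - (-1)*sqrt(400 + 64) = I*sqrt(15) - (-1)*sqrt(464) = I*sqrt(15) - (-1)*4*sqrt(29) = I*sqrt(15) - (-4)*sqrt(29) = I*sqrt(15) + 4*sqrt(29) = 4*sqrt(29) + I*sqrt(15)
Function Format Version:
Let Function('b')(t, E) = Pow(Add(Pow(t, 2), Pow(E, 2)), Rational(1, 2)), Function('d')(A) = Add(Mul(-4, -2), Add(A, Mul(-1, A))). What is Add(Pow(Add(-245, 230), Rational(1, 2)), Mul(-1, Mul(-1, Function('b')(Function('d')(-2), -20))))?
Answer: Add(Mul(4, Pow(29, Rational(1, 2))), Mul(I, Pow(15, Rational(1, 2)))) ≈ Add(21.541, Mul(3.8730, I))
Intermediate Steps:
Function('d')(A) = 8 (Function('d')(A) = Add(8, 0) = 8)
Function('b')(t, E) = Pow(Add(Pow(E, 2), Pow(t, 2)), Rational(1, 2))
Add(Pow(Add(-245, 230), Rational(1, 2)), Mul(-1, Mul(-1, Function('b')(Function('d')(-2), -20)))) = Add(Pow(Add(-245, 230), Rational(1, 2)), Mul(-1, Mul(-1, Pow(Add(Pow(-20, 2), Pow(8, 2)), Rational(1, 2))))) = Add(Pow(-15, Rational(1, 2)), Mul(-1, Mul(-1, Pow(Add(400, 64), Rational(1, 2))))) = Add(Mul(I, Pow(15, Rational(1, 2))), Mul(-1, Mul(-1, Pow(464, Rational(1, 2))))) = Add(Mul(I, Pow(15, Rational(1, 2))), Mul(-1, Mul(-1, Mul(4, Pow(29, Rational(1, 2)))))) = Add(Mul(I, Pow(15, Rational(1, 2))), Mul(-1, Mul(-4, Pow(29, Rational(1, 2))))) = Add(Mul(I, Pow(15, Rational(1, 2))), Mul(4, Pow(29, Rational(1, 2)))) = Add(Mul(4, Pow(29, Rational(1, 2))), Mul(I, Pow(15, Rational(1, 2))))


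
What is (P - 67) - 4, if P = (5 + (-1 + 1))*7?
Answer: -36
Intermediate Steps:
P = 35 (P = (5 + 0)*7 = 5*7 = 35)
(P - 67) - 4 = (35 - 67) - 4 = -32 - 4 = -36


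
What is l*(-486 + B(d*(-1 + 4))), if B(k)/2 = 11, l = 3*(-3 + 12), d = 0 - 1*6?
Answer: -12528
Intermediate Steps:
d = -6 (d = 0 - 6 = -6)
l = 27 (l = 3*9 = 27)
B(k) = 22 (B(k) = 2*11 = 22)
l*(-486 + B(d*(-1 + 4))) = 27*(-486 + 22) = 27*(-464) = -12528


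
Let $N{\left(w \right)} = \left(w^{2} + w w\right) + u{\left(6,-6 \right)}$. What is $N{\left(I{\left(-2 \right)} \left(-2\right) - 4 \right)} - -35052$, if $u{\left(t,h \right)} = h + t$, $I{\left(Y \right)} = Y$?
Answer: $35052$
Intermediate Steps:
$N{\left(w \right)} = 2 w^{2}$ ($N{\left(w \right)} = \left(w^{2} + w w\right) + \left(-6 + 6\right) = \left(w^{2} + w^{2}\right) + 0 = 2 w^{2} + 0 = 2 w^{2}$)
$N{\left(I{\left(-2 \right)} \left(-2\right) - 4 \right)} - -35052 = 2 \left(\left(-2\right) \left(-2\right) - 4\right)^{2} - -35052 = 2 \left(4 - 4\right)^{2} + 35052 = 2 \cdot 0^{2} + 35052 = 2 \cdot 0 + 35052 = 0 + 35052 = 35052$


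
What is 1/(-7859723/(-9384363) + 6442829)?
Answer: 9384363/60461853942650 ≈ 1.5521e-7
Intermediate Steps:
1/(-7859723/(-9384363) + 6442829) = 1/(-7859723*(-1/9384363) + 6442829) = 1/(7859723/9384363 + 6442829) = 1/(60461853942650/9384363) = 9384363/60461853942650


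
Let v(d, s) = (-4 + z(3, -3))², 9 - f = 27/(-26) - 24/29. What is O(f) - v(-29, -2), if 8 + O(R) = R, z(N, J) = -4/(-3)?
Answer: -28807/6786 ≈ -4.2451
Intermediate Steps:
z(N, J) = 4/3 (z(N, J) = -4*(-⅓) = 4/3)
f = 8193/754 (f = 9 - (27/(-26) - 24/29) = 9 - (27*(-1/26) - 24*1/29) = 9 - (-27/26 - 24/29) = 9 - 1*(-1407/754) = 9 + 1407/754 = 8193/754 ≈ 10.866)
v(d, s) = 64/9 (v(d, s) = (-4 + 4/3)² = (-8/3)² = 64/9)
O(R) = -8 + R
O(f) - v(-29, -2) = (-8 + 8193/754) - 1*64/9 = 2161/754 - 64/9 = -28807/6786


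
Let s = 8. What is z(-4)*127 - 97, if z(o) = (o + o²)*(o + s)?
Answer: 5999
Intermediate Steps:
z(o) = (8 + o)*(o + o²) (z(o) = (o + o²)*(o + 8) = (o + o²)*(8 + o) = (8 + o)*(o + o²))
z(-4)*127 - 97 = -4*(8 + (-4)² + 9*(-4))*127 - 97 = -4*(8 + 16 - 36)*127 - 97 = -4*(-12)*127 - 97 = 48*127 - 97 = 6096 - 97 = 5999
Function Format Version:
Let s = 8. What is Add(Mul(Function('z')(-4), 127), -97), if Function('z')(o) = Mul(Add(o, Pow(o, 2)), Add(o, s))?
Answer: 5999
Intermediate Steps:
Function('z')(o) = Mul(Add(8, o), Add(o, Pow(o, 2))) (Function('z')(o) = Mul(Add(o, Pow(o, 2)), Add(o, 8)) = Mul(Add(o, Pow(o, 2)), Add(8, o)) = Mul(Add(8, o), Add(o, Pow(o, 2))))
Add(Mul(Function('z')(-4), 127), -97) = Add(Mul(Mul(-4, Add(8, Pow(-4, 2), Mul(9, -4))), 127), -97) = Add(Mul(Mul(-4, Add(8, 16, -36)), 127), -97) = Add(Mul(Mul(-4, -12), 127), -97) = Add(Mul(48, 127), -97) = Add(6096, -97) = 5999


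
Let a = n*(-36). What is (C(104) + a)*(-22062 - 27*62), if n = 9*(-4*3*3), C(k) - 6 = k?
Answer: -279467664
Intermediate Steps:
C(k) = 6 + k
n = -324 (n = 9*(-12*3) = 9*(-36) = -324)
a = 11664 (a = -324*(-36) = 11664)
(C(104) + a)*(-22062 - 27*62) = ((6 + 104) + 11664)*(-22062 - 27*62) = (110 + 11664)*(-22062 - 1674) = 11774*(-23736) = -279467664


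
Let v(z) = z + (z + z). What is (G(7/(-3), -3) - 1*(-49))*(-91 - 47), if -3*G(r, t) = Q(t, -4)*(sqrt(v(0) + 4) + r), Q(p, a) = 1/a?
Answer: -40549/6 ≈ -6758.2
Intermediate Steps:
v(z) = 3*z (v(z) = z + 2*z = 3*z)
G(r, t) = 1/6 + r/12 (G(r, t) = -(sqrt(3*0 + 4) + r)/(3*(-4)) = -(-1)*(sqrt(0 + 4) + r)/12 = -(-1)*(sqrt(4) + r)/12 = -(-1)*(2 + r)/12 = -(-1/2 - r/4)/3 = 1/6 + r/12)
(G(7/(-3), -3) - 1*(-49))*(-91 - 47) = ((1/6 + (7/(-3))/12) - 1*(-49))*(-91 - 47) = ((1/6 + (7*(-1/3))/12) + 49)*(-138) = ((1/6 + (1/12)*(-7/3)) + 49)*(-138) = ((1/6 - 7/36) + 49)*(-138) = (-1/36 + 49)*(-138) = (1763/36)*(-138) = -40549/6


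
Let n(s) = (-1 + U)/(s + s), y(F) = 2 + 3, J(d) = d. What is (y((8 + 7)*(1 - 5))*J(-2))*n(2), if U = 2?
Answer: -5/2 ≈ -2.5000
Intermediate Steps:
y(F) = 5
n(s) = 1/(2*s) (n(s) = (-1 + 2)/(s + s) = 1/(2*s))
(y((8 + 7)*(1 - 5))*J(-2))*n(2) = (5*(-2))*((1/2)/2) = -5/2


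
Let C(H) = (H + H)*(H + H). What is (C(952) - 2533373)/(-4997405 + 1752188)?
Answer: -1091843/3245217 ≈ -0.33645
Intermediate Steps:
C(H) = 4*H² (C(H) = (2*H)*(2*H) = 4*H²)
(C(952) - 2533373)/(-4997405 + 1752188) = (4*952² - 2533373)/(-4997405 + 1752188) = (4*906304 - 2533373)/(-3245217) = (3625216 - 2533373)*(-1/3245217) = 1091843*(-1/3245217) = -1091843/3245217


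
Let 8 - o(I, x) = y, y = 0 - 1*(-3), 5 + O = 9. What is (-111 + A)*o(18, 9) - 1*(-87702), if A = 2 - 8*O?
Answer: 86997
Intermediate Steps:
O = 4 (O = -5 + 9 = 4)
y = 3 (y = 0 + 3 = 3)
o(I, x) = 5 (o(I, x) = 8 - 1*3 = 8 - 3 = 5)
A = -30 (A = 2 - 8*4 = 2 - 32 = -30)
(-111 + A)*o(18, 9) - 1*(-87702) = (-111 - 30)*5 - 1*(-87702) = -141*5 + 87702 = -705 + 87702 = 86997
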